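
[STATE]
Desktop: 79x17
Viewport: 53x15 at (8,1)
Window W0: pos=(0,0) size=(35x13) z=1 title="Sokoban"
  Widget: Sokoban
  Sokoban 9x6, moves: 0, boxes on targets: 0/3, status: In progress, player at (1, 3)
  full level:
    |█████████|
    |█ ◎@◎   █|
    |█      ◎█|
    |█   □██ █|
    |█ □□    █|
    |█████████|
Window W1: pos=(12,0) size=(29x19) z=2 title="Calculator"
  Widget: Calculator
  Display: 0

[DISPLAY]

n   ┃ Calculator                ┃                    
────┠───────────────────────────┨                    
██  ┃                          0┃                    
 █  ┃┌───┬───┬───┬───┐          ┃                    
◎█  ┃│ 7 │ 8 │ 9 │ ÷ │          ┃                    
 █  ┃├───┼───┼───┼───┤          ┃                    
 █  ┃│ 4 │ 5 │ 6 │ × │          ┃                    
██  ┃├───┼───┼───┼───┤          ┃                    
0  0┃│ 1 │ 2 │ 3 │ - │          ┃                    
    ┃├───┼───┼───┼───┤          ┃                    
    ┃│ 0 │ . │ = │ + │          ┃                    
━━━━┃├───┼───┼───┼───┤          ┃                    
    ┃│ C │ MC│ MR│ M+│          ┃                    
    ┃└───┴───┴───┴───┘          ┃                    
    ┃                           ┃                    


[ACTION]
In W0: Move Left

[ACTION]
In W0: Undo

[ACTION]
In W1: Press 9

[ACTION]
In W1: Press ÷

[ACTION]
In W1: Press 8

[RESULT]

n   ┃ Calculator                ┃                    
────┠───────────────────────────┨                    
██  ┃                          8┃                    
 █  ┃┌───┬───┬───┬───┐          ┃                    
◎█  ┃│ 7 │ 8 │ 9 │ ÷ │          ┃                    
 █  ┃├───┼───┼───┼───┤          ┃                    
 █  ┃│ 4 │ 5 │ 6 │ × │          ┃                    
██  ┃├───┼───┼───┼───┤          ┃                    
0  0┃│ 1 │ 2 │ 3 │ - │          ┃                    
    ┃├───┼───┼───┼───┤          ┃                    
    ┃│ 0 │ . │ = │ + │          ┃                    
━━━━┃├───┼───┼───┼───┤          ┃                    
    ┃│ C │ MC│ MR│ M+│          ┃                    
    ┃└───┴───┴───┴───┘          ┃                    
    ┃                           ┃                    


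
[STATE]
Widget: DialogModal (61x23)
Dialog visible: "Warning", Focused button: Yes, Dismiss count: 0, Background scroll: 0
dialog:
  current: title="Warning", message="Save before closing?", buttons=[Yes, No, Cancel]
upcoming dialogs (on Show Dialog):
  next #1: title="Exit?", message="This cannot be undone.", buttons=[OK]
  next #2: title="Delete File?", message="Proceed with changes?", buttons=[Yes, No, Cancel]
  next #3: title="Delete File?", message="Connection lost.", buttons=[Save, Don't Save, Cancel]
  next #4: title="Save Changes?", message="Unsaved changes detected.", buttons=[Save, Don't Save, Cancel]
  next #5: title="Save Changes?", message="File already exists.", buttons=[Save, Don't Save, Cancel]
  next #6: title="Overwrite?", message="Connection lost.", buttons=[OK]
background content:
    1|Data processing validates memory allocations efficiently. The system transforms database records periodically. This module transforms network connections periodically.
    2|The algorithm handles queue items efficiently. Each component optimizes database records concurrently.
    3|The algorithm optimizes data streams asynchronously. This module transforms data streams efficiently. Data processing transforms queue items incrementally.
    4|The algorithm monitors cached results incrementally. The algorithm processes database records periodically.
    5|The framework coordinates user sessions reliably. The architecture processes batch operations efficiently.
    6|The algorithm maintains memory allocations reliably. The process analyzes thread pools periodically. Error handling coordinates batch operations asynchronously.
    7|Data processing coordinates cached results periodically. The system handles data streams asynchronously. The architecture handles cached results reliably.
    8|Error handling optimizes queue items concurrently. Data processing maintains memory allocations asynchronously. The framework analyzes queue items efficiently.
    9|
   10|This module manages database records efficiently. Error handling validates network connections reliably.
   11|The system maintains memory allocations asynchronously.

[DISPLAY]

Data processing validates memory allocations efficiently. The
The algorithm handles queue items efficiently. Each component
The algorithm optimizes data streams asynchronously. This mod
The algorithm monitors cached results incrementally. The algo
The framework coordinates user sessions reliably. The archite
The algorithm maintains memory allocations reliably. The proc
Data processing coordinates cached results periodically. The 
Error handling optimizes queue items concurrently. Data proce
                                                             
This module manage┌──────────────────────┐iently. Error handl
The system maintai│       Warning        │ynchronously.      
                  │ Save before closing? │                   
                  │ [Yes]  No   Cancel   │                   
                  └──────────────────────┘                   
                                                             
                                                             
                                                             
                                                             
                                                             
                                                             
                                                             
                                                             
                                                             


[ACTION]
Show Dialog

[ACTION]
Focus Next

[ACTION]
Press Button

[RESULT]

Data processing validates memory allocations efficiently. The
The algorithm handles queue items efficiently. Each component
The algorithm optimizes data streams asynchronously. This mod
The algorithm monitors cached results incrementally. The algo
The framework coordinates user sessions reliably. The archite
The algorithm maintains memory allocations reliably. The proc
Data processing coordinates cached results periodically. The 
Error handling optimizes queue items concurrently. Data proce
                                                             
This module manages database records efficiently. Error handl
The system maintains memory allocations asynchronously.      
                                                             
                                                             
                                                             
                                                             
                                                             
                                                             
                                                             
                                                             
                                                             
                                                             
                                                             
                                                             


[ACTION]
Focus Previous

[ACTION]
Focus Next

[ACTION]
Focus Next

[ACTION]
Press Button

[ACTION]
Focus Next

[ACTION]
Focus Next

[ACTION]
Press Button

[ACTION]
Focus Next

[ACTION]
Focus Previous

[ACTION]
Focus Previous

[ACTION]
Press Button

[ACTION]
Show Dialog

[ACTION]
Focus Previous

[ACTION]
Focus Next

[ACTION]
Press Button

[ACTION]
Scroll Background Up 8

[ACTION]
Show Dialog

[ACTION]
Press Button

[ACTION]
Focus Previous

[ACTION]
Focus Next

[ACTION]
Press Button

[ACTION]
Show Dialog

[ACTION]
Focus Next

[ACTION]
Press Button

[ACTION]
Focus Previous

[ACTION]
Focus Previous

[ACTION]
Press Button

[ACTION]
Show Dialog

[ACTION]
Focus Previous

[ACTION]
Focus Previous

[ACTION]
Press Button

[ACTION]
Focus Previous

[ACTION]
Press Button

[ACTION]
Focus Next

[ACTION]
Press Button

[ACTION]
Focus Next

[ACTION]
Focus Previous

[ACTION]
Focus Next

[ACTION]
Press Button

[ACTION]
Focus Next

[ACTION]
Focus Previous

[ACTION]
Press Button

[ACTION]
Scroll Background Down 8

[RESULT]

                                                             
This module manages database records efficiently. Error handl
The system maintains memory allocations asynchronously.      
                                                             
                                                             
                                                             
                                                             
                                                             
                                                             
                                                             
                                                             
                                                             
                                                             
                                                             
                                                             
                                                             
                                                             
                                                             
                                                             
                                                             
                                                             
                                                             
                                                             


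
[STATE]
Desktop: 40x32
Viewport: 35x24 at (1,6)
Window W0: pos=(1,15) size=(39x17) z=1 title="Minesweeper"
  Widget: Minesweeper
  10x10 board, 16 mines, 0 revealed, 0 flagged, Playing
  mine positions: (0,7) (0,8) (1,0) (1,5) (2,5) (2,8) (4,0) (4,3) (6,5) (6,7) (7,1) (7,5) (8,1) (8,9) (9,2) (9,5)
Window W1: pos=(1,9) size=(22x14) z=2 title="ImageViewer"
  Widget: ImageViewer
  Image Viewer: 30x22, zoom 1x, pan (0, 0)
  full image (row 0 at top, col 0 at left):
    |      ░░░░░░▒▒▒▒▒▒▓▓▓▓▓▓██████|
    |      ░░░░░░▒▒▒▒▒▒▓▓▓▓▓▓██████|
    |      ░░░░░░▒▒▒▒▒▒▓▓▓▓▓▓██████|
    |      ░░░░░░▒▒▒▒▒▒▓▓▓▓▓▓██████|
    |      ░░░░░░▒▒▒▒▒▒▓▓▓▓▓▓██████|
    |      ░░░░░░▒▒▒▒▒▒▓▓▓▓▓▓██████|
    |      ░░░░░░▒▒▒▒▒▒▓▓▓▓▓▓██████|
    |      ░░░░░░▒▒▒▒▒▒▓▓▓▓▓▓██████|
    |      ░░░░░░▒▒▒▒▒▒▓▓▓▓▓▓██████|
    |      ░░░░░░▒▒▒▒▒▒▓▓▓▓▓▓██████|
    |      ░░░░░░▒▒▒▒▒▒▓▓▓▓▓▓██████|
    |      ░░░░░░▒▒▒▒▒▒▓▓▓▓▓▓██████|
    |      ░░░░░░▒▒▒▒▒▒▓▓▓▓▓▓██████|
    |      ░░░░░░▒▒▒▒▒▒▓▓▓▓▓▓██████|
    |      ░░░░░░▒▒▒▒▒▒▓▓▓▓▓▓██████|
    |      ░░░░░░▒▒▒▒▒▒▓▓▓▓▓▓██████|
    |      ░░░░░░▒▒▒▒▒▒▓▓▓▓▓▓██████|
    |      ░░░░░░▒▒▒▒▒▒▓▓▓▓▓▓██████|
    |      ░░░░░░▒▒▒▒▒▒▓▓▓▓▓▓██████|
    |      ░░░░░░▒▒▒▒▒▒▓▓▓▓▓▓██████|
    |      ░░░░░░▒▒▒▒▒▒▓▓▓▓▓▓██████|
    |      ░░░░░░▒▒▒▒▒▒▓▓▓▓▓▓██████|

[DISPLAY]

                                   
                                   
                                   
┏━━━━━━━━━━━━━━━━━━━━┓             
┃ ImageViewer        ┃             
┠────────────────────┨             
┃      ░░░░░░▒▒▒▒▒▒▓▓┃             
┃      ░░░░░░▒▒▒▒▒▒▓▓┃             
┃      ░░░░░░▒▒▒▒▒▒▓▓┃             
┃      ░░░░░░▒▒▒▒▒▒▓▓┃━━━━━━━━━━━━━
┃      ░░░░░░▒▒▒▒▒▒▓▓┃             
┃      ░░░░░░▒▒▒▒▒▒▓▓┃─────────────
┃      ░░░░░░▒▒▒▒▒▒▓▓┃             
┃      ░░░░░░▒▒▒▒▒▒▓▓┃             
┃      ░░░░░░▒▒▒▒▒▒▓▓┃             
┃      ░░░░░░▒▒▒▒▒▒▓▓┃             
┗━━━━━━━━━━━━━━━━━━━━┛             
┃■■■■■■■■■■                        
┃■■■■■■■■■■                        
┃■■■■■■■■■■                        
┃■■■■■■■■■■                        
┃■■■■■■■■■■                        
┃                                  
┃                                  


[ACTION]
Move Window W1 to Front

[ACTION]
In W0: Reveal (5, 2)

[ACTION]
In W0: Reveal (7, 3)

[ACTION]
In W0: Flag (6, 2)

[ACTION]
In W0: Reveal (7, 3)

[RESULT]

                                   
                                   
                                   
┏━━━━━━━━━━━━━━━━━━━━┓             
┃ ImageViewer        ┃             
┠────────────────────┨             
┃      ░░░░░░▒▒▒▒▒▒▓▓┃             
┃      ░░░░░░▒▒▒▒▒▒▓▓┃             
┃      ░░░░░░▒▒▒▒▒▒▓▓┃             
┃      ░░░░░░▒▒▒▒▒▒▓▓┃━━━━━━━━━━━━━
┃      ░░░░░░▒▒▒▒▒▒▓▓┃             
┃      ░░░░░░▒▒▒▒▒▒▓▓┃─────────────
┃      ░░░░░░▒▒▒▒▒▒▓▓┃             
┃      ░░░░░░▒▒▒▒▒▒▓▓┃             
┃      ░░░░░░▒▒▒▒▒▒▓▓┃             
┃      ░░░░░░▒▒▒▒▒▒▓▓┃             
┗━━━━━━━━━━━━━━━━━━━━┛             
┃■■112■■■■■                        
┃■■1 2■■■■■                        
┃■■2 2■■■■■                        
┃■■312■■■■■                        
┃■■■■■■■■■■                        
┃                                  
┃                                  


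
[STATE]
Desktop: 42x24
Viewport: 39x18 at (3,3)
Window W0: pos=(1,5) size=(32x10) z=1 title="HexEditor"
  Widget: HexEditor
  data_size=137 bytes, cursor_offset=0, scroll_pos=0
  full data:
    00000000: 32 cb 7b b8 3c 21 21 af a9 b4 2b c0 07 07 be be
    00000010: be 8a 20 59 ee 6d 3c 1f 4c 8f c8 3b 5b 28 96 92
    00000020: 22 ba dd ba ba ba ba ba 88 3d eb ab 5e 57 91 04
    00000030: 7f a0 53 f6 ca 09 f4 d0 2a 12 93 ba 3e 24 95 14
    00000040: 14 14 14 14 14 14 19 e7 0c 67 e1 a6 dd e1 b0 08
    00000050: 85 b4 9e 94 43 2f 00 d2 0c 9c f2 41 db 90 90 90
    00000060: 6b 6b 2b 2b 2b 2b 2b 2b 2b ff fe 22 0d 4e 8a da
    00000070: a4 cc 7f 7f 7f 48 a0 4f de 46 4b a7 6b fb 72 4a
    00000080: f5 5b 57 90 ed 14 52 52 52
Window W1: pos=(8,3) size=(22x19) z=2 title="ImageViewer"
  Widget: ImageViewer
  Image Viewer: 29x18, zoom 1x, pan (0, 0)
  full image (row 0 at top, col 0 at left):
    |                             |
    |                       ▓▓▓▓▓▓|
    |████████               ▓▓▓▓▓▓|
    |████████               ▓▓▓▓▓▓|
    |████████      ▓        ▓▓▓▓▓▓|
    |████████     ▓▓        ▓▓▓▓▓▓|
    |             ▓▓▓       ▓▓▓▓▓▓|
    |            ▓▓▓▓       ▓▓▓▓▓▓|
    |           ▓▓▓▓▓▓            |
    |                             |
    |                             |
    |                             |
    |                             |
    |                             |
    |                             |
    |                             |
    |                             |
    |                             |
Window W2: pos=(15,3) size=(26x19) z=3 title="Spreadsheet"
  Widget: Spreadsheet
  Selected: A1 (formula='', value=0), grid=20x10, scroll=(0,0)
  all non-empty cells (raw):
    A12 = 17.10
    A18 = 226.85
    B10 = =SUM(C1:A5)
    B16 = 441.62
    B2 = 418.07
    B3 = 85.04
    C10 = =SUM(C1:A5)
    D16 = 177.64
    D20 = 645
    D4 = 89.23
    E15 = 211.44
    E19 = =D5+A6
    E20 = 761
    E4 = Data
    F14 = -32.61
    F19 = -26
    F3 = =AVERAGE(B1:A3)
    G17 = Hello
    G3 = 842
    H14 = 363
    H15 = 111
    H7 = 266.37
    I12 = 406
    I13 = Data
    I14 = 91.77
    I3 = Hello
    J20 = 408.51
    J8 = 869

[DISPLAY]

     ┏━━━━━━┏━━━━━━━━━━━━━━━━━━━━━━━━┓ 
     ┃ Image┃ Spreadsheet            ┃ 
━━━━━┠──────┠────────────────────────┨ 
HexEd┃      ┃A1:                     ┃ 
─────┃      ┃       A       B       C┃ 
00000┃██████┃------------------------┃ 
00000┃██████┃  1      [0]       0    ┃ 
00000┃██████┃  2        0  418.07    ┃ 
00000┃██████┃  3        0   85.04    ┃ 
00000┃      ┃  4        0       0    ┃ 
00000┃      ┃  5        0       0    ┃ 
━━━━━┃      ┃  6        0       0    ┃ 
     ┃      ┃  7        0       0    ┃ 
     ┃      ┃  8        0       0    ┃ 
     ┃      ┃  9        0       0    ┃ 
     ┃      ┃ 10        0  503.11  50┃ 
     ┃      ┃ 11        0       0    ┃ 
     ┃      ┃ 12    17.10       0    ┃ 


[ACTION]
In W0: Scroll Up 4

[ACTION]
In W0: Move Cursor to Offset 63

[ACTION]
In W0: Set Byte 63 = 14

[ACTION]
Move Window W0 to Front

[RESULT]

     ┏━━━━━━┏━━━━━━━━━━━━━━━━━━━━━━━━┓ 
     ┃ Image┃ Spreadsheet            ┃ 
━━━━━━━━━━━━━━━━━━━━━━━━━━━━━┓───────┨ 
HexEditor                    ┃       ┃ 
─────────────────────────────┨      C┃ 
0000000  32 cb 7b b8 3c 21 21┃-------┃ 
0000010  be 8a 20 59 ee 6d 3c┃  0    ┃ 
0000020  22 ba dd ba ba ba ba┃.07    ┃ 
0000030  7f a0 53 f6 ca 09 f4┃.04    ┃ 
0000040  14 14 14 14 14 14 19┃  0    ┃ 
0000050  85 b4 9e 94 43 2f 00┃  0    ┃ 
━━━━━━━━━━━━━━━━━━━━━━━━━━━━━┛  0    ┃ 
     ┃      ┃  7        0       0    ┃ 
     ┃      ┃  8        0       0    ┃ 
     ┃      ┃  9        0       0    ┃ 
     ┃      ┃ 10        0  503.11  50┃ 
     ┃      ┃ 11        0       0    ┃ 
     ┃      ┃ 12    17.10       0    ┃ 


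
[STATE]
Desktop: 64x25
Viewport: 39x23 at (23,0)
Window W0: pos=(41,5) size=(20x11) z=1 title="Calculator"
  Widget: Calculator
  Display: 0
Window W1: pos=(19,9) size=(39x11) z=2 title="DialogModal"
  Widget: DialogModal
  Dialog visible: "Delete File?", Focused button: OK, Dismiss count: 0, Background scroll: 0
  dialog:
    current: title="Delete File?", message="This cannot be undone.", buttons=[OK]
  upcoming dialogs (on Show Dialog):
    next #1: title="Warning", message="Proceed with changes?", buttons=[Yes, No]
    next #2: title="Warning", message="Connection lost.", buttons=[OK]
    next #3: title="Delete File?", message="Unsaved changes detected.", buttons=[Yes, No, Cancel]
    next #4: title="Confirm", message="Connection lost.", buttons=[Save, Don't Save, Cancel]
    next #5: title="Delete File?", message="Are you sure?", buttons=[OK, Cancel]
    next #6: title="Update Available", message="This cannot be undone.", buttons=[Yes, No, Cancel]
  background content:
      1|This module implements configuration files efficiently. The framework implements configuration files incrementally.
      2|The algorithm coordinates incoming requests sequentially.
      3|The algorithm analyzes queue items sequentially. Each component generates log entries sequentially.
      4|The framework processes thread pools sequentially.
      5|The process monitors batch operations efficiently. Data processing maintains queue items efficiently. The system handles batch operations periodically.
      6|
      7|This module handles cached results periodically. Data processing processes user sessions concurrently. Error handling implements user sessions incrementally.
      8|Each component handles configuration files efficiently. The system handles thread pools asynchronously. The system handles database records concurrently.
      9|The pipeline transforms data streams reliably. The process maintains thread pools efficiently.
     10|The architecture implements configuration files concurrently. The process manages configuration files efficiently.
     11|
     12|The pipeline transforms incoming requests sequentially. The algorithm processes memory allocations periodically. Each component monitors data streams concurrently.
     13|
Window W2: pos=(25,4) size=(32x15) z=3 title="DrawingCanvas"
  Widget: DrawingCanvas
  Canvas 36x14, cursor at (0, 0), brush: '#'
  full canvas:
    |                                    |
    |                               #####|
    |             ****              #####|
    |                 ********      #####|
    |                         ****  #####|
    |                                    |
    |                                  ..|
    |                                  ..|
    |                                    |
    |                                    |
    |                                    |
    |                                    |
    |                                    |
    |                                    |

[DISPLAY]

                                       
                                       
                                       
                                       
  ┏━━━━━━━━━━━━━━━━━━━━━━━━━━━━━━┓     
  ┃ DrawingCanvas                ┃━━━┓ 
  ┠──────────────────────────────┨   ┃ 
  ┃+                             ┃───┨ 
  ┃                              ┃  0┃ 
━━┃             ****             ┃┓┐ ┃ 
al┃                 ********     ┃┃│ ┃ 
──┃                         **** ┃┨┤ ┃ 
s ┃                              ┃┃│ ┃ 
 a┃                              ┃┃┤ ┃ 
 a┃                              ┃┃│ ┃ 
 f┃                              ┃┃━━┛ 
 p┃                              ┃┃    
  ┃                              ┃┃    
s ┗━━━━━━━━━━━━━━━━━━━━━━━━━━━━━━┛┃    
━━━━━━━━━━━━━━━━━━━━━━━━━━━━━━━━━━┛    
                                       
                                       
                                       


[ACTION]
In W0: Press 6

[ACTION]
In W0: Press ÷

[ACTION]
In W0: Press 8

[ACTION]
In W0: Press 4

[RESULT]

                                       
                                       
                                       
                                       
  ┏━━━━━━━━━━━━━━━━━━━━━━━━━━━━━━┓     
  ┃ DrawingCanvas                ┃━━━┓ 
  ┠──────────────────────────────┨   ┃ 
  ┃+                             ┃───┨ 
  ┃                              ┃ 84┃ 
━━┃             ****             ┃┓┐ ┃ 
al┃                 ********     ┃┃│ ┃ 
──┃                         **** ┃┨┤ ┃ 
s ┃                              ┃┃│ ┃ 
 a┃                              ┃┃┤ ┃ 
 a┃                              ┃┃│ ┃ 
 f┃                              ┃┃━━┛ 
 p┃                              ┃┃    
  ┃                              ┃┃    
s ┗━━━━━━━━━━━━━━━━━━━━━━━━━━━━━━┛┃    
━━━━━━━━━━━━━━━━━━━━━━━━━━━━━━━━━━┛    
                                       
                                       
                                       


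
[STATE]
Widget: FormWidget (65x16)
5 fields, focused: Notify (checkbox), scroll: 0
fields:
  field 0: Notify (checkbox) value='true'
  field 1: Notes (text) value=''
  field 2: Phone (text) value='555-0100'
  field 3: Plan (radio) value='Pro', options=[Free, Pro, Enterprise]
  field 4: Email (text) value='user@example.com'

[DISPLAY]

> Notify:     [x]                                                
  Notes:      [                                                 ]
  Phone:      [555-0100                                         ]
  Plan:       ( ) Free  (●) Pro  ( ) Enterprise                  
  Email:      [user@example.com                                 ]
                                                                 
                                                                 
                                                                 
                                                                 
                                                                 
                                                                 
                                                                 
                                                                 
                                                                 
                                                                 
                                                                 


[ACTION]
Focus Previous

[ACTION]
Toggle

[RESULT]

  Notify:     [x]                                                
  Notes:      [                                                 ]
  Phone:      [555-0100                                         ]
  Plan:       ( ) Free  (●) Pro  ( ) Enterprise                  
> Email:      [user@example.com                                 ]
                                                                 
                                                                 
                                                                 
                                                                 
                                                                 
                                                                 
                                                                 
                                                                 
                                                                 
                                                                 
                                                                 


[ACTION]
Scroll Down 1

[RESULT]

  Notes:      [                                                 ]
  Phone:      [555-0100                                         ]
  Plan:       ( ) Free  (●) Pro  ( ) Enterprise                  
> Email:      [user@example.com                                 ]
                                                                 
                                                                 
                                                                 
                                                                 
                                                                 
                                                                 
                                                                 
                                                                 
                                                                 
                                                                 
                                                                 
                                                                 


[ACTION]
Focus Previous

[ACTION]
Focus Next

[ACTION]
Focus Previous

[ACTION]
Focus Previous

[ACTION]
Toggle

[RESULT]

  Notes:      [                                                 ]
> Phone:      [555-0100                                         ]
  Plan:       ( ) Free  (●) Pro  ( ) Enterprise                  
  Email:      [user@example.com                                 ]
                                                                 
                                                                 
                                                                 
                                                                 
                                                                 
                                                                 
                                                                 
                                                                 
                                                                 
                                                                 
                                                                 
                                                                 


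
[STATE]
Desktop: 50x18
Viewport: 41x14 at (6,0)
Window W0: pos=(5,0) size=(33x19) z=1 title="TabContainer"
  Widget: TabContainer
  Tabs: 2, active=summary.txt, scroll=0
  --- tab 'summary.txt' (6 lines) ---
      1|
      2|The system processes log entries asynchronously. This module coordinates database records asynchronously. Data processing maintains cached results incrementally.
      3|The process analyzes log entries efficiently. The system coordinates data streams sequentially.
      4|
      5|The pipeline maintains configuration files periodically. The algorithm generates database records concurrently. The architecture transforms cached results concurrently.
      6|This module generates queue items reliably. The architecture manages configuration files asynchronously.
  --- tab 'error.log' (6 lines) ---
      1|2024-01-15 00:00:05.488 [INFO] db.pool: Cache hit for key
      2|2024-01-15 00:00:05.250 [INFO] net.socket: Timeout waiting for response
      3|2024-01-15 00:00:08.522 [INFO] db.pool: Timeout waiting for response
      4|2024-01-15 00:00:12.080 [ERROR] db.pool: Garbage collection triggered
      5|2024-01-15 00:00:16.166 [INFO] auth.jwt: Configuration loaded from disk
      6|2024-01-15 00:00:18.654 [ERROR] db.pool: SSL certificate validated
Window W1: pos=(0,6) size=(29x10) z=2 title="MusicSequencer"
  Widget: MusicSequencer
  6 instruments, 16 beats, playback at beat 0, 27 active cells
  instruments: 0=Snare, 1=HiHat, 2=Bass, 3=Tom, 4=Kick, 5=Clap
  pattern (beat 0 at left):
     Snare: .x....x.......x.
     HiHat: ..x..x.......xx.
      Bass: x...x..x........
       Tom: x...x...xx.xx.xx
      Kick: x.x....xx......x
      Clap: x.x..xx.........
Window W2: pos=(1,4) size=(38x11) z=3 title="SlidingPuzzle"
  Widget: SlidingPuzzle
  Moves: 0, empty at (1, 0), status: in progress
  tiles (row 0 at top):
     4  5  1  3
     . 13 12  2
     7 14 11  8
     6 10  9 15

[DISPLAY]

━━━━━━━━━━━━━━━━━━━━━━━━━━━━━━━┓         
 TabContainer                  ┃         
───────────────────────────────┨         
[summary.txt]│ error.log       ┃         
━━━━━━━━━━━━━━━━━━━━━━━━━━━━━━━━┓        
dingPuzzle                      ┃        
────────────────────────────────┨        
─┬────┬────┬────┐               ┃        
 │  5 │  1 │  3 │               ┃        
─┼────┼────┼────┤               ┃        
 │ 13 │ 12 │  2 │               ┃        
─┼────┼────┼────┤               ┃        
 │ 14 │ 11 │  8 │               ┃        
─┼────┼────┼────┤               ┃        


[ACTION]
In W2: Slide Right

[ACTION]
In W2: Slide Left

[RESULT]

━━━━━━━━━━━━━━━━━━━━━━━━━━━━━━━┓         
 TabContainer                  ┃         
───────────────────────────────┨         
[summary.txt]│ error.log       ┃         
━━━━━━━━━━━━━━━━━━━━━━━━━━━━━━━━┓        
dingPuzzle                      ┃        
────────────────────────────────┨        
─┬────┬────┬────┐               ┃        
 │  5 │  1 │  3 │               ┃        
─┼────┼────┼────┤               ┃        
 │    │ 12 │  2 │               ┃        
─┼────┼────┼────┤               ┃        
 │ 14 │ 11 │  8 │               ┃        
─┼────┼────┼────┤               ┃        


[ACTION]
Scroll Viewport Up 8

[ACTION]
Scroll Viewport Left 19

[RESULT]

     ┏━━━━━━━━━━━━━━━━━━━━━━━━━━━━━━━┓   
     ┃ TabContainer                  ┃   
     ┠───────────────────────────────┨   
     ┃[summary.txt]│ error.log       ┃   
 ┏━━━━━━━━━━━━━━━━━━━━━━━━━━━━━━━━━━━━┓  
 ┃ SlidingPuzzle                      ┃  
┏┠────────────────────────────────────┨  
┃┃┌────┬────┬────┬────┐               ┃  
┠┃│  4 │  5 │  1 │  3 │               ┃  
┃┃├────┼────┼────┼────┤               ┃  
┃┃│ 13 │    │ 12 │  2 │               ┃  
┃┃├────┼────┼────┼────┤               ┃  
┃┃│  7 │ 14 │ 11 │  8 │               ┃  
┃┃├────┼────┼────┼────┤               ┃  


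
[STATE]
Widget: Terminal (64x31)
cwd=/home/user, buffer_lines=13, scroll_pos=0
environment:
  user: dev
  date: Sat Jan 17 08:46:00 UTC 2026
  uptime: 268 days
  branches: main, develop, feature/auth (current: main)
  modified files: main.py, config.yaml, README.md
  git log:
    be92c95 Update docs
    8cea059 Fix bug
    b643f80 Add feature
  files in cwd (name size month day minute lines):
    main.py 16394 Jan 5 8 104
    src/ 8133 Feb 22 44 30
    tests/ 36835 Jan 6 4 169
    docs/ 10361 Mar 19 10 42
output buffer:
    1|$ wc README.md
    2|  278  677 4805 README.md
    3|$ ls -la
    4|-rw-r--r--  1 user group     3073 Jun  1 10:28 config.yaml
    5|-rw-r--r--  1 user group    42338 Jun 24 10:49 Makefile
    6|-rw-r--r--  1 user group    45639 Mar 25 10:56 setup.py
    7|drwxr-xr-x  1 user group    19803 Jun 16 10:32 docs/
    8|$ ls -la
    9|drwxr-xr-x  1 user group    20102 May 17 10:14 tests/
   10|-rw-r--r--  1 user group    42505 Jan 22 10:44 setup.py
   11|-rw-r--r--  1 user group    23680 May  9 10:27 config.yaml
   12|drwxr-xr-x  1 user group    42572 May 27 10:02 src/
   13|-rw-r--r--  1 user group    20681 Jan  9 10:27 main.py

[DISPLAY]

$ wc README.md                                                  
  278  677 4805 README.md                                       
$ ls -la                                                        
-rw-r--r--  1 user group     3073 Jun  1 10:28 config.yaml      
-rw-r--r--  1 user group    42338 Jun 24 10:49 Makefile         
-rw-r--r--  1 user group    45639 Mar 25 10:56 setup.py         
drwxr-xr-x  1 user group    19803 Jun 16 10:32 docs/            
$ ls -la                                                        
drwxr-xr-x  1 user group    20102 May 17 10:14 tests/           
-rw-r--r--  1 user group    42505 Jan 22 10:44 setup.py         
-rw-r--r--  1 user group    23680 May  9 10:27 config.yaml      
drwxr-xr-x  1 user group    42572 May 27 10:02 src/             
-rw-r--r--  1 user group    20681 Jan  9 10:27 main.py          
$ █                                                             
                                                                
                                                                
                                                                
                                                                
                                                                
                                                                
                                                                
                                                                
                                                                
                                                                
                                                                
                                                                
                                                                
                                                                
                                                                
                                                                
                                                                


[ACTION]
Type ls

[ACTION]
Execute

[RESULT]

$ wc README.md                                                  
  278  677 4805 README.md                                       
$ ls -la                                                        
-rw-r--r--  1 user group     3073 Jun  1 10:28 config.yaml      
-rw-r--r--  1 user group    42338 Jun 24 10:49 Makefile         
-rw-r--r--  1 user group    45639 Mar 25 10:56 setup.py         
drwxr-xr-x  1 user group    19803 Jun 16 10:32 docs/            
$ ls -la                                                        
drwxr-xr-x  1 user group    20102 May 17 10:14 tests/           
-rw-r--r--  1 user group    42505 Jan 22 10:44 setup.py         
-rw-r--r--  1 user group    23680 May  9 10:27 config.yaml      
drwxr-xr-x  1 user group    42572 May 27 10:02 src/             
-rw-r--r--  1 user group    20681 Jan  9 10:27 main.py          
$ ls                                                            
main.py  src/  tests/  docs/                                    
$ █                                                             
                                                                
                                                                
                                                                
                                                                
                                                                
                                                                
                                                                
                                                                
                                                                
                                                                
                                                                
                                                                
                                                                
                                                                
                                                                


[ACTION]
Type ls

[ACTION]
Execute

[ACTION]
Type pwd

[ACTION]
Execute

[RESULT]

$ wc README.md                                                  
  278  677 4805 README.md                                       
$ ls -la                                                        
-rw-r--r--  1 user group     3073 Jun  1 10:28 config.yaml      
-rw-r--r--  1 user group    42338 Jun 24 10:49 Makefile         
-rw-r--r--  1 user group    45639 Mar 25 10:56 setup.py         
drwxr-xr-x  1 user group    19803 Jun 16 10:32 docs/            
$ ls -la                                                        
drwxr-xr-x  1 user group    20102 May 17 10:14 tests/           
-rw-r--r--  1 user group    42505 Jan 22 10:44 setup.py         
-rw-r--r--  1 user group    23680 May  9 10:27 config.yaml      
drwxr-xr-x  1 user group    42572 May 27 10:02 src/             
-rw-r--r--  1 user group    20681 Jan  9 10:27 main.py          
$ ls                                                            
main.py  src/  tests/  docs/                                    
$ ls                                                            
main.py  src/  tests/  docs/                                    
$ pwd                                                           
/home/user                                                      
$ █                                                             
                                                                
                                                                
                                                                
                                                                
                                                                
                                                                
                                                                
                                                                
                                                                
                                                                
                                                                
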